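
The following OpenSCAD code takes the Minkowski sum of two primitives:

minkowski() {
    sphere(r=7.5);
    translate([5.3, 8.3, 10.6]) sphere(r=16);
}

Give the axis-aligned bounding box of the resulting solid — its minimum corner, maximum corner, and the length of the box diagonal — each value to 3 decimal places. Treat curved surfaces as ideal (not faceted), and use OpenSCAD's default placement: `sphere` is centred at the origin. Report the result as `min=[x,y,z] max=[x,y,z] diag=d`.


A = translate([5.3, 8.3, 10.6]) sphere(r=16) → bbox [-10.7,-7.7,-5.4] .. [21.3,24.3,26.6]
B = sphere(r=7.5) → bbox [-7.5,-7.5,-7.5] .. [7.5,7.5,7.5]
lo = A.lo+B.lo = [-10.7-7.5, -7.7-7.5, -5.4-7.5] = [-18.200,-15.200,-12.900]
hi = A.hi+B.hi = [21.3+7.5, 24.3+7.5, 26.6+7.5] = [28.800,31.800,34.100]
diag = √(47²+47²+47²) = √6627 = 81.406

min=[-18.200,-15.200,-12.900] max=[28.800,31.800,34.100] diag=81.406


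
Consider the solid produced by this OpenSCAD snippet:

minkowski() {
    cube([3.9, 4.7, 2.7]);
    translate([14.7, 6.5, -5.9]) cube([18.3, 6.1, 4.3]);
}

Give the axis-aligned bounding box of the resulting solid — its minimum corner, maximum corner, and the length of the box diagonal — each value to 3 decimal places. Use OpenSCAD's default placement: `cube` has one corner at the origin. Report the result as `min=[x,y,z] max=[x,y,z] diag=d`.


min=[14.700,6.500,-5.900] max=[36.900,17.300,1.100] diag=25.661

A = translate([14.7, 6.5, -5.9]) cube([18.3, 6.1, 4.3]) → bbox [14.7,6.5,-5.9] .. [33,12.6,-1.6]
B = cube([3.9, 4.7, 2.7]) → bbox [0,0,0] .. [3.9,4.7,2.7]
lo = A.lo+B.lo = [14.7+0, 6.5+0, -5.9+0] = [14.700,6.500,-5.900]
hi = A.hi+B.hi = [33+3.9, 12.6+4.7, -1.6+2.7] = [36.900,17.300,1.100]
diag = √(22.2²+10.8²+7²) = √658.48 = 25.661


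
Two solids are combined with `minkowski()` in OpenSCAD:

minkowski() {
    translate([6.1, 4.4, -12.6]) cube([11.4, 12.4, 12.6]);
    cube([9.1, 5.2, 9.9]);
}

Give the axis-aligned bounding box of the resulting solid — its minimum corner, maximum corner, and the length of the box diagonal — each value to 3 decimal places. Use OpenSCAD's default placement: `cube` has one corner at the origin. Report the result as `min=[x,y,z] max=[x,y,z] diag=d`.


A = translate([6.1, 4.4, -12.6]) cube([11.4, 12.4, 12.6]) → bbox [6.1,4.4,-12.6] .. [17.5,16.8,0]
B = cube([9.1, 5.2, 9.9]) → bbox [0,0,0] .. [9.1,5.2,9.9]
lo = A.lo+B.lo = [6.1+0, 4.4+0, -12.6+0] = [6.100,4.400,-12.600]
hi = A.hi+B.hi = [17.5+9.1, 16.8+5.2, 0+9.9] = [26.600,22.000,9.900]
diag = √(20.5²+17.6²+22.5²) = √1236.26 = 35.160

min=[6.100,4.400,-12.600] max=[26.600,22.000,9.900] diag=35.160


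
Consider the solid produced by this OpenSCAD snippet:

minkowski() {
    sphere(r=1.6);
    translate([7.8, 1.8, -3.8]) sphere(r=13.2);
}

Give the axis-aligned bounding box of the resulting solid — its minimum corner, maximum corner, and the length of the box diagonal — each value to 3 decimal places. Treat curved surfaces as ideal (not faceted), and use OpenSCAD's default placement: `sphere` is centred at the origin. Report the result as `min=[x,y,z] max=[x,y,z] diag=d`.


A = translate([7.8, 1.8, -3.8]) sphere(r=13.2) → bbox [-5.4,-11.4,-17] .. [21,15,9.4]
B = sphere(r=1.6) → bbox [-1.6,-1.6,-1.6] .. [1.6,1.6,1.6]
lo = A.lo+B.lo = [-5.4-1.6, -11.4-1.6, -17-1.6] = [-7.000,-13.000,-18.600]
hi = A.hi+B.hi = [21+1.6, 15+1.6, 9.4+1.6] = [22.600,16.600,11.000]
diag = √(29.6²+29.6²+29.6²) = √2628.48 = 51.269

min=[-7.000,-13.000,-18.600] max=[22.600,16.600,11.000] diag=51.269


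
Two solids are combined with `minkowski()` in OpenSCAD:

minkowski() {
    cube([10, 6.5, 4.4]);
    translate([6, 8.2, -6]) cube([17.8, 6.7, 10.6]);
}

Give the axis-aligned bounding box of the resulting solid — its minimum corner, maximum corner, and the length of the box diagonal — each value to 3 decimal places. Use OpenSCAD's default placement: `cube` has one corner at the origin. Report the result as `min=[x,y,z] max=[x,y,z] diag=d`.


min=[6.000,8.200,-6.000] max=[33.800,21.400,9.000] diag=34.236

A = translate([6, 8.2, -6]) cube([17.8, 6.7, 10.6]) → bbox [6,8.2,-6] .. [23.8,14.9,4.6]
B = cube([10, 6.5, 4.4]) → bbox [0,0,0] .. [10,6.5,4.4]
lo = A.lo+B.lo = [6+0, 8.2+0, -6+0] = [6.000,8.200,-6.000]
hi = A.hi+B.hi = [23.8+10, 14.9+6.5, 4.6+4.4] = [33.800,21.400,9.000]
diag = √(27.8²+13.2²+15²) = √1172.08 = 34.236


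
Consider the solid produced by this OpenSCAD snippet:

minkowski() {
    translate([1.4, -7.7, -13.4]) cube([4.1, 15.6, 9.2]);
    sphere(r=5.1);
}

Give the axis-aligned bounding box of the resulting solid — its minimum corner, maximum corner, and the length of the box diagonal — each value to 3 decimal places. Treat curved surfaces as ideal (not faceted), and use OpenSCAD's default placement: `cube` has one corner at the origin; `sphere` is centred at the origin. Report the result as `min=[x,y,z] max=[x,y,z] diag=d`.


A = translate([1.4, -7.7, -13.4]) cube([4.1, 15.6, 9.2]) → bbox [1.4,-7.7,-13.4] .. [5.5,7.9,-4.2]
B = sphere(r=5.1) → bbox [-5.1,-5.1,-5.1] .. [5.1,5.1,5.1]
lo = A.lo+B.lo = [1.4-5.1, -7.7-5.1, -13.4-5.1] = [-3.700,-12.800,-18.500]
hi = A.hi+B.hi = [5.5+5.1, 7.9+5.1, -4.2+5.1] = [10.600,13.000,0.900]
diag = √(14.3²+25.8²+19.4²) = √1246.49 = 35.306

min=[-3.700,-12.800,-18.500] max=[10.600,13.000,0.900] diag=35.306


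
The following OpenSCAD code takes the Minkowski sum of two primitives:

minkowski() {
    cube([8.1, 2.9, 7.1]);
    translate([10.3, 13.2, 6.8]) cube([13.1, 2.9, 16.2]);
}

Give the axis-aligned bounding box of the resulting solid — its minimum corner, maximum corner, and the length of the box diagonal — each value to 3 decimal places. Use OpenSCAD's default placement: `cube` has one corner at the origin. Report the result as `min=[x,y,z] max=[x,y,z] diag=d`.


A = translate([10.3, 13.2, 6.8]) cube([13.1, 2.9, 16.2]) → bbox [10.3,13.2,6.8] .. [23.4,16.1,23]
B = cube([8.1, 2.9, 7.1]) → bbox [0,0,0] .. [8.1,2.9,7.1]
lo = A.lo+B.lo = [10.3+0, 13.2+0, 6.8+0] = [10.300,13.200,6.800]
hi = A.hi+B.hi = [23.4+8.1, 16.1+2.9, 23+7.1] = [31.500,19.000,30.100]
diag = √(21.2²+5.8²+23.3²) = √1025.97 = 32.031

min=[10.300,13.200,6.800] max=[31.500,19.000,30.100] diag=32.031


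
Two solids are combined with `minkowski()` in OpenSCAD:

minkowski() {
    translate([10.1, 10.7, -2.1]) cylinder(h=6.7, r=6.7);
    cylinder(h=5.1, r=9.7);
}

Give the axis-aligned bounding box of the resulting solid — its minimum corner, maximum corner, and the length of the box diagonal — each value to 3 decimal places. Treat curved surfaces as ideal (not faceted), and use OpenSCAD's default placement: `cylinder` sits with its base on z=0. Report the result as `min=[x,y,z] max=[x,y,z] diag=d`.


min=[-6.300,-5.700,-2.100] max=[26.500,27.100,9.700] diag=47.864

A = translate([10.1, 10.7, -2.1]) cylinder(h=6.7, r=6.7) → bbox [3.4,4,-2.1] .. [16.8,17.4,4.6]
B = cylinder(h=5.1, r=9.7) → bbox [-9.7,-9.7,0] .. [9.7,9.7,5.1]
lo = A.lo+B.lo = [3.4-9.7, 4-9.7, -2.1+0] = [-6.300,-5.700,-2.100]
hi = A.hi+B.hi = [16.8+9.7, 17.4+9.7, 4.6+5.1] = [26.500,27.100,9.700]
diag = √(32.8²+32.8²+11.8²) = √2290.92 = 47.864


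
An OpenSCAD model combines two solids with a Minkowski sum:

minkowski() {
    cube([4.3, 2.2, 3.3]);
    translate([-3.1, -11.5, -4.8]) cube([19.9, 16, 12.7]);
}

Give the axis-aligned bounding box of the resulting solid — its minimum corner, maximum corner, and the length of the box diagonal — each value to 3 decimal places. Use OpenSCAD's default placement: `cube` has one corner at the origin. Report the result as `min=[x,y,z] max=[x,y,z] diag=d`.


A = translate([-3.1, -11.5, -4.8]) cube([19.9, 16, 12.7]) → bbox [-3.1,-11.5,-4.8] .. [16.8,4.5,7.9]
B = cube([4.3, 2.2, 3.3]) → bbox [0,0,0] .. [4.3,2.2,3.3]
lo = A.lo+B.lo = [-3.1+0, -11.5+0, -4.8+0] = [-3.100,-11.500,-4.800]
hi = A.hi+B.hi = [16.8+4.3, 4.5+2.2, 7.9+3.3] = [21.100,6.700,11.200]
diag = √(24.2²+18.2²+16²) = √1172.88 = 34.247

min=[-3.100,-11.500,-4.800] max=[21.100,6.700,11.200] diag=34.247


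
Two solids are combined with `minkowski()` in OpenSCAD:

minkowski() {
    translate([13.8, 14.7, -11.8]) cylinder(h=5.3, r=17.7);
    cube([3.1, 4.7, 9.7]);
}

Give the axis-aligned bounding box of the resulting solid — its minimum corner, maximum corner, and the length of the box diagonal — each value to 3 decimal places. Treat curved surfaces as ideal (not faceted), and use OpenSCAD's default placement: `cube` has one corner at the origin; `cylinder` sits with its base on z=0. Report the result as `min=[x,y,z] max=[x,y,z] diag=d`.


min=[-3.900,-3.000,-11.800] max=[34.600,37.100,3.200] diag=57.578

A = translate([13.8, 14.7, -11.8]) cylinder(h=5.3, r=17.7) → bbox [-3.9,-3,-11.8] .. [31.5,32.4,-6.5]
B = cube([3.1, 4.7, 9.7]) → bbox [0,0,0] .. [3.1,4.7,9.7]
lo = A.lo+B.lo = [-3.9+0, -3+0, -11.8+0] = [-3.900,-3.000,-11.800]
hi = A.hi+B.hi = [31.5+3.1, 32.4+4.7, -6.5+9.7] = [34.600,37.100,3.200]
diag = √(38.5²+40.1²+15²) = √3315.26 = 57.578


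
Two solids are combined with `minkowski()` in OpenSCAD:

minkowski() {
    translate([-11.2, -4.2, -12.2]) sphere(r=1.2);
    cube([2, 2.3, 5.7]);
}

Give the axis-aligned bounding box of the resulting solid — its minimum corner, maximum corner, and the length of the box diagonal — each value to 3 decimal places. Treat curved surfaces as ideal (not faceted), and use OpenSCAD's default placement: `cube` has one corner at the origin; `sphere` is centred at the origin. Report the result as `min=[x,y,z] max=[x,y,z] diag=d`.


min=[-12.400,-5.400,-13.400] max=[-8.000,-0.700,-5.300] diag=10.347

A = translate([-11.2, -4.2, -12.2]) sphere(r=1.2) → bbox [-12.4,-5.4,-13.4] .. [-10,-3,-11]
B = cube([2, 2.3, 5.7]) → bbox [0,0,0] .. [2,2.3,5.7]
lo = A.lo+B.lo = [-12.4+0, -5.4+0, -13.4+0] = [-12.400,-5.400,-13.400]
hi = A.hi+B.hi = [-10+2, -3+2.3, -11+5.7] = [-8.000,-0.700,-5.300]
diag = √(4.4²+4.7²+8.1²) = √107.06 = 10.347


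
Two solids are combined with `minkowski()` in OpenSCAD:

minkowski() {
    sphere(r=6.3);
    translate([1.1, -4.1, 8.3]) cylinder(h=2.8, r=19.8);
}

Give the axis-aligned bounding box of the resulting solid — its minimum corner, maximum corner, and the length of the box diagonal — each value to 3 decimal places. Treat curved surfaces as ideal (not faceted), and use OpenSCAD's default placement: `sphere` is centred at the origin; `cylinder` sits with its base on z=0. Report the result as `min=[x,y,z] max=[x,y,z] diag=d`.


A = translate([1.1, -4.1, 8.3]) cylinder(h=2.8, r=19.8) → bbox [-18.7,-23.9,8.3] .. [20.9,15.7,11.1]
B = sphere(r=6.3) → bbox [-6.3,-6.3,-6.3] .. [6.3,6.3,6.3]
lo = A.lo+B.lo = [-18.7-6.3, -23.9-6.3, 8.3-6.3] = [-25.000,-30.200,2.000]
hi = A.hi+B.hi = [20.9+6.3, 15.7+6.3, 11.1+6.3] = [27.200,22.000,17.400]
diag = √(52.2²+52.2²+15.4²) = √5686.84 = 75.411

min=[-25.000,-30.200,2.000] max=[27.200,22.000,17.400] diag=75.411


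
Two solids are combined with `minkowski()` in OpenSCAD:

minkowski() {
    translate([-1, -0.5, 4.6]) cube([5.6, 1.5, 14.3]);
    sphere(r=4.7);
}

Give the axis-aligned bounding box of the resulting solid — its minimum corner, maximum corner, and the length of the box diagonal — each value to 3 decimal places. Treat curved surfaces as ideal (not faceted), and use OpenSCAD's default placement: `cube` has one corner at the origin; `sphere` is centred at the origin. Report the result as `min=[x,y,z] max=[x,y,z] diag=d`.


A = translate([-1, -0.5, 4.6]) cube([5.6, 1.5, 14.3]) → bbox [-1,-0.5,4.6] .. [4.6,1,18.9]
B = sphere(r=4.7) → bbox [-4.7,-4.7,-4.7] .. [4.7,4.7,4.7]
lo = A.lo+B.lo = [-1-4.7, -0.5-4.7, 4.6-4.7] = [-5.700,-5.200,-0.100]
hi = A.hi+B.hi = [4.6+4.7, 1+4.7, 18.9+4.7] = [9.300,5.700,23.600]
diag = √(15²+10.9²+23.7²) = √905.5 = 30.092

min=[-5.700,-5.200,-0.100] max=[9.300,5.700,23.600] diag=30.092


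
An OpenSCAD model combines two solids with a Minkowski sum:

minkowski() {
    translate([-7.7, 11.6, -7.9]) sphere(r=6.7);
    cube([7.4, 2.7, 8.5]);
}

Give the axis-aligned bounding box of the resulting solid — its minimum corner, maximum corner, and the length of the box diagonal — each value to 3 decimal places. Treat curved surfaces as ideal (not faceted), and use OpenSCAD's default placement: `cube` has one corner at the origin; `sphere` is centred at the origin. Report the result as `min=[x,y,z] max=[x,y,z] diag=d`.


min=[-14.400,4.900,-14.600] max=[6.400,21.000,7.300] diag=34.227

A = translate([-7.7, 11.6, -7.9]) sphere(r=6.7) → bbox [-14.4,4.9,-14.6] .. [-1,18.3,-1.2]
B = cube([7.4, 2.7, 8.5]) → bbox [0,0,0] .. [7.4,2.7,8.5]
lo = A.lo+B.lo = [-14.4+0, 4.9+0, -14.6+0] = [-14.400,4.900,-14.600]
hi = A.hi+B.hi = [-1+7.4, 18.3+2.7, -1.2+8.5] = [6.400,21.000,7.300]
diag = √(20.8²+16.1²+21.9²) = √1171.46 = 34.227


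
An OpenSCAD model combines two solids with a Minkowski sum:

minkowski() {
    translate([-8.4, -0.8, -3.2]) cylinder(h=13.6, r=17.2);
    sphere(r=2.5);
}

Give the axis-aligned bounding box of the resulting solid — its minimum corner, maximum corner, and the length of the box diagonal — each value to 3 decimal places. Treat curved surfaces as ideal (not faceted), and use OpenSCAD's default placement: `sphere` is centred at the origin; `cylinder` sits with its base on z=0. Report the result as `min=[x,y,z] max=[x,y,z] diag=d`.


A = translate([-8.4, -0.8, -3.2]) cylinder(h=13.6, r=17.2) → bbox [-25.6,-18,-3.2] .. [8.8,16.4,10.4]
B = sphere(r=2.5) → bbox [-2.5,-2.5,-2.5] .. [2.5,2.5,2.5]
lo = A.lo+B.lo = [-25.6-2.5, -18-2.5, -3.2-2.5] = [-28.100,-20.500,-5.700]
hi = A.hi+B.hi = [8.8+2.5, 16.4+2.5, 10.4+2.5] = [11.300,18.900,12.900]
diag = √(39.4²+39.4²+18.6²) = √3450.68 = 58.742

min=[-28.100,-20.500,-5.700] max=[11.300,18.900,12.900] diag=58.742


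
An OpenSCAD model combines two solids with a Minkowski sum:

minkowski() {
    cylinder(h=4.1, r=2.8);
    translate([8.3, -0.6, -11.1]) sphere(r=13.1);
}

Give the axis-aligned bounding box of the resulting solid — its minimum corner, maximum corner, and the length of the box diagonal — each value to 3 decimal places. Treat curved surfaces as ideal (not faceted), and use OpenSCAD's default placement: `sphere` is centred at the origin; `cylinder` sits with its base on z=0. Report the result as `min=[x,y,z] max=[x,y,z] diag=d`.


min=[-7.600,-16.500,-24.200] max=[24.200,15.300,6.100] diag=54.227

A = translate([8.3, -0.6, -11.1]) sphere(r=13.1) → bbox [-4.8,-13.7,-24.2] .. [21.4,12.5,2]
B = cylinder(h=4.1, r=2.8) → bbox [-2.8,-2.8,0] .. [2.8,2.8,4.1]
lo = A.lo+B.lo = [-4.8-2.8, -13.7-2.8, -24.2+0] = [-7.600,-16.500,-24.200]
hi = A.hi+B.hi = [21.4+2.8, 12.5+2.8, 2+4.1] = [24.200,15.300,6.100]
diag = √(31.8²+31.8²+30.3²) = √2940.57 = 54.227


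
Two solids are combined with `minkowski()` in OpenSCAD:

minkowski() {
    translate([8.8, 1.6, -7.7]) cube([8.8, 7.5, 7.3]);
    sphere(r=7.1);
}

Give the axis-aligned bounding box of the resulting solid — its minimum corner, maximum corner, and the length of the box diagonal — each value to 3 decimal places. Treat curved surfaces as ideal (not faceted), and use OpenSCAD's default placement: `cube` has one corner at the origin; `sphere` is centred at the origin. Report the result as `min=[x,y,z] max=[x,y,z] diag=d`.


min=[1.700,-5.500,-14.800] max=[24.700,16.200,6.700] diag=38.238

A = translate([8.8, 1.6, -7.7]) cube([8.8, 7.5, 7.3]) → bbox [8.8,1.6,-7.7] .. [17.6,9.1,-0.4]
B = sphere(r=7.1) → bbox [-7.1,-7.1,-7.1] .. [7.1,7.1,7.1]
lo = A.lo+B.lo = [8.8-7.1, 1.6-7.1, -7.7-7.1] = [1.700,-5.500,-14.800]
hi = A.hi+B.hi = [17.6+7.1, 9.1+7.1, -0.4+7.1] = [24.700,16.200,6.700]
diag = √(23²+21.7²+21.5²) = √1462.14 = 38.238


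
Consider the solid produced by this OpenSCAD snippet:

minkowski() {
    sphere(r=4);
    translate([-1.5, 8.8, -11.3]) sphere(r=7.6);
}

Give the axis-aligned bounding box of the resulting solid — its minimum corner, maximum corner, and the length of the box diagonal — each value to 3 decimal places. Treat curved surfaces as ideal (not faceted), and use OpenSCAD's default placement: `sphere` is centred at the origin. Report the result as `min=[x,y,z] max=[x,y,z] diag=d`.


min=[-13.100,-2.800,-22.900] max=[10.100,20.400,0.300] diag=40.184

A = translate([-1.5, 8.8, -11.3]) sphere(r=7.6) → bbox [-9.1,1.2,-18.9] .. [6.1,16.4,-3.7]
B = sphere(r=4) → bbox [-4,-4,-4] .. [4,4,4]
lo = A.lo+B.lo = [-9.1-4, 1.2-4, -18.9-4] = [-13.100,-2.800,-22.900]
hi = A.hi+B.hi = [6.1+4, 16.4+4, -3.7+4] = [10.100,20.400,0.300]
diag = √(23.2²+23.2²+23.2²) = √1614.72 = 40.184


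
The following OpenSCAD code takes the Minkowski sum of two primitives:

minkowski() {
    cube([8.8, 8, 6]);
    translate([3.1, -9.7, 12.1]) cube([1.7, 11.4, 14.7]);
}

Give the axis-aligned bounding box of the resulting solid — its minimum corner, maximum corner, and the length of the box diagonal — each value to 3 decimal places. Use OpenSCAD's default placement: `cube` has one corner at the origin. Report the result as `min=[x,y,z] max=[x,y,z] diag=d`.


A = translate([3.1, -9.7, 12.1]) cube([1.7, 11.4, 14.7]) → bbox [3.1,-9.7,12.1] .. [4.8,1.7,26.8]
B = cube([8.8, 8, 6]) → bbox [0,0,0] .. [8.8,8,6]
lo = A.lo+B.lo = [3.1+0, -9.7+0, 12.1+0] = [3.100,-9.700,12.100]
hi = A.hi+B.hi = [4.8+8.8, 1.7+8, 26.8+6] = [13.600,9.700,32.800]
diag = √(10.5²+19.4²+20.7²) = √915.1 = 30.251

min=[3.100,-9.700,12.100] max=[13.600,9.700,32.800] diag=30.251


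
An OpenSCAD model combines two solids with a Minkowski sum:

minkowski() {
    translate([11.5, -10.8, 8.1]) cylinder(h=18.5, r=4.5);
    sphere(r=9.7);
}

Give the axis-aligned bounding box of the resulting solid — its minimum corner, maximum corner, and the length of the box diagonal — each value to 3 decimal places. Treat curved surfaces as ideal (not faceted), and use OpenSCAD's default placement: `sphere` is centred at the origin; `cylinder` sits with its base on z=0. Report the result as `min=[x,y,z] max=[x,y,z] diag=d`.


min=[-2.700,-25.000,-1.600] max=[25.700,3.400,36.300] diag=55.223

A = translate([11.5, -10.8, 8.1]) cylinder(h=18.5, r=4.5) → bbox [7,-15.3,8.1] .. [16,-6.3,26.6]
B = sphere(r=9.7) → bbox [-9.7,-9.7,-9.7] .. [9.7,9.7,9.7]
lo = A.lo+B.lo = [7-9.7, -15.3-9.7, 8.1-9.7] = [-2.700,-25.000,-1.600]
hi = A.hi+B.hi = [16+9.7, -6.3+9.7, 26.6+9.7] = [25.700,3.400,36.300]
diag = √(28.4²+28.4²+37.9²) = √3049.53 = 55.223


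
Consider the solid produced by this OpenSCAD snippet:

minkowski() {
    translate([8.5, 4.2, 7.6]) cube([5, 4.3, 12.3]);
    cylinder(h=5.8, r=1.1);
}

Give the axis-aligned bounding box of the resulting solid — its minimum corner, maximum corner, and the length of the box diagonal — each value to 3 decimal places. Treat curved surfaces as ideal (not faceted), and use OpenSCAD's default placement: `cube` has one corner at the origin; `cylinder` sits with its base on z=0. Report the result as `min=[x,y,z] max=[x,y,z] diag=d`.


A = translate([8.5, 4.2, 7.6]) cube([5, 4.3, 12.3]) → bbox [8.5,4.2,7.6] .. [13.5,8.5,19.9]
B = cylinder(h=5.8, r=1.1) → bbox [-1.1,-1.1,0] .. [1.1,1.1,5.8]
lo = A.lo+B.lo = [8.5-1.1, 4.2-1.1, 7.6+0] = [7.400,3.100,7.600]
hi = A.hi+B.hi = [13.5+1.1, 8.5+1.1, 19.9+5.8] = [14.600,9.600,25.700]
diag = √(7.2²+6.5²+18.1²) = √421.7 = 20.535

min=[7.400,3.100,7.600] max=[14.600,9.600,25.700] diag=20.535


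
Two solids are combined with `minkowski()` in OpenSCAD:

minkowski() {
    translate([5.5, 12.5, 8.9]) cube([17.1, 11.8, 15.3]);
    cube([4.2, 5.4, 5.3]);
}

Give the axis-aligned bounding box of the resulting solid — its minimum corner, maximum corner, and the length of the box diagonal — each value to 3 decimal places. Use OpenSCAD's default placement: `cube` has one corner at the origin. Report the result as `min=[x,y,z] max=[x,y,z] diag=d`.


A = translate([5.5, 12.5, 8.9]) cube([17.1, 11.8, 15.3]) → bbox [5.5,12.5,8.9] .. [22.6,24.3,24.2]
B = cube([4.2, 5.4, 5.3]) → bbox [0,0,0] .. [4.2,5.4,5.3]
lo = A.lo+B.lo = [5.5+0, 12.5+0, 8.9+0] = [5.500,12.500,8.900]
hi = A.hi+B.hi = [22.6+4.2, 24.3+5.4, 24.2+5.3] = [26.800,29.700,29.500]
diag = √(21.3²+17.2²+20.6²) = √1173.89 = 34.262

min=[5.500,12.500,8.900] max=[26.800,29.700,29.500] diag=34.262


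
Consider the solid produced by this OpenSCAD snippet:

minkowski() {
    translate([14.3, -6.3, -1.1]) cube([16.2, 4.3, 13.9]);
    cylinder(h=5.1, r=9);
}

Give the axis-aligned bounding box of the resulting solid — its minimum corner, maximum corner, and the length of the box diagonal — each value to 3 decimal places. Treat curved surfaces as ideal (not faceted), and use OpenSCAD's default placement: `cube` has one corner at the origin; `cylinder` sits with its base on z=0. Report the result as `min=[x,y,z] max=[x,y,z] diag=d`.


min=[5.300,-15.300,-1.100] max=[39.500,7.000,17.900] diag=45.033

A = translate([14.3, -6.3, -1.1]) cube([16.2, 4.3, 13.9]) → bbox [14.3,-6.3,-1.1] .. [30.5,-2,12.8]
B = cylinder(h=5.1, r=9) → bbox [-9,-9,0] .. [9,9,5.1]
lo = A.lo+B.lo = [14.3-9, -6.3-9, -1.1+0] = [5.300,-15.300,-1.100]
hi = A.hi+B.hi = [30.5+9, -2+9, 12.8+5.1] = [39.500,7.000,17.900]
diag = √(34.2²+22.3²+19²) = √2027.93 = 45.033


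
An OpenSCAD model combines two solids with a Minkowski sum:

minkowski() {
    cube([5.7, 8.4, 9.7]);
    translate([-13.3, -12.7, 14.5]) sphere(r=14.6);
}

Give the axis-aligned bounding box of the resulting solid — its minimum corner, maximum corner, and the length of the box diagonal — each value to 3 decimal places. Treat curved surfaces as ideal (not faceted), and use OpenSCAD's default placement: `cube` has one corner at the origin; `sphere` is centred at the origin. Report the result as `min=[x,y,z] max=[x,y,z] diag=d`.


min=[-27.900,-27.300,-0.100] max=[7.000,10.300,38.800] diag=64.382

A = translate([-13.3, -12.7, 14.5]) sphere(r=14.6) → bbox [-27.9,-27.3,-0.1] .. [1.3,1.9,29.1]
B = cube([5.7, 8.4, 9.7]) → bbox [0,0,0] .. [5.7,8.4,9.7]
lo = A.lo+B.lo = [-27.9+0, -27.3+0, -0.1+0] = [-27.900,-27.300,-0.100]
hi = A.hi+B.hi = [1.3+5.7, 1.9+8.4, 29.1+9.7] = [7.000,10.300,38.800]
diag = √(34.9²+37.6²+38.9²) = √4144.98 = 64.382


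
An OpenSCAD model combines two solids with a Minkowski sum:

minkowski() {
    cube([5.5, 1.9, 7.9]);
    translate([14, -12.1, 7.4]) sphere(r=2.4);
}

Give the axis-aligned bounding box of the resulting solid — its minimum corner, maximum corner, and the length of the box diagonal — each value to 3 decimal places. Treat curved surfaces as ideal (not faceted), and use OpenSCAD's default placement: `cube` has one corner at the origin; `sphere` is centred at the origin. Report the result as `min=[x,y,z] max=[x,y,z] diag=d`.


min=[11.600,-14.500,5.000] max=[21.900,-7.800,17.700] diag=17.671

A = translate([14, -12.1, 7.4]) sphere(r=2.4) → bbox [11.6,-14.5,5] .. [16.4,-9.7,9.8]
B = cube([5.5, 1.9, 7.9]) → bbox [0,0,0] .. [5.5,1.9,7.9]
lo = A.lo+B.lo = [11.6+0, -14.5+0, 5+0] = [11.600,-14.500,5.000]
hi = A.hi+B.hi = [16.4+5.5, -9.7+1.9, 9.8+7.9] = [21.900,-7.800,17.700]
diag = √(10.3²+6.7²+12.7²) = √312.27 = 17.671


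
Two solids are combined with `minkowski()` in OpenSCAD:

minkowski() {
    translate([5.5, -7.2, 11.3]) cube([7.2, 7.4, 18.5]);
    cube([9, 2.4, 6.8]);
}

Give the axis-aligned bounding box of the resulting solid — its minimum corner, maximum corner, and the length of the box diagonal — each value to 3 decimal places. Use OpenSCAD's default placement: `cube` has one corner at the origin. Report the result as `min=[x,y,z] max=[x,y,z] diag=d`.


min=[5.500,-7.200,11.300] max=[21.700,2.600,36.600] diag=31.600

A = translate([5.5, -7.2, 11.3]) cube([7.2, 7.4, 18.5]) → bbox [5.5,-7.2,11.3] .. [12.7,0.2,29.8]
B = cube([9, 2.4, 6.8]) → bbox [0,0,0] .. [9,2.4,6.8]
lo = A.lo+B.lo = [5.5+0, -7.2+0, 11.3+0] = [5.500,-7.200,11.300]
hi = A.hi+B.hi = [12.7+9, 0.2+2.4, 29.8+6.8] = [21.700,2.600,36.600]
diag = √(16.2²+9.8²+25.3²) = √998.57 = 31.600


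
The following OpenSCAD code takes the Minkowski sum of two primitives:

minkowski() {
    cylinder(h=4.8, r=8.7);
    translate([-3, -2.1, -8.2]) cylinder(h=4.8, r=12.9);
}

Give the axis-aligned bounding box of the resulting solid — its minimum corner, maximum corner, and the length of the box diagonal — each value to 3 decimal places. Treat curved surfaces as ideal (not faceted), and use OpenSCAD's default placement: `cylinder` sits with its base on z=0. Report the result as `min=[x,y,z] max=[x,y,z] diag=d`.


A = translate([-3, -2.1, -8.2]) cylinder(h=4.8, r=12.9) → bbox [-15.9,-15,-8.2] .. [9.9,10.8,-3.4]
B = cylinder(h=4.8, r=8.7) → bbox [-8.7,-8.7,0] .. [8.7,8.7,4.8]
lo = A.lo+B.lo = [-15.9-8.7, -15-8.7, -8.2+0] = [-24.600,-23.700,-8.200]
hi = A.hi+B.hi = [9.9+8.7, 10.8+8.7, -3.4+4.8] = [18.600,19.500,1.400]
diag = √(43.2²+43.2²+9.6²) = √3824.64 = 61.844

min=[-24.600,-23.700,-8.200] max=[18.600,19.500,1.400] diag=61.844


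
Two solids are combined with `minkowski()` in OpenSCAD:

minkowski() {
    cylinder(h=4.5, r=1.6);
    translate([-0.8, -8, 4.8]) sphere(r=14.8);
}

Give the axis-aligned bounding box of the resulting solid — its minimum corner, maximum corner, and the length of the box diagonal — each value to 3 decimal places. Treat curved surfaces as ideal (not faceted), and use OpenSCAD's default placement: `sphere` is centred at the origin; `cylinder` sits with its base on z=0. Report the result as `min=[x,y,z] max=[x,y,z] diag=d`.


min=[-17.200,-24.400,-10.000] max=[15.600,8.400,24.100] diag=57.572

A = translate([-0.8, -8, 4.8]) sphere(r=14.8) → bbox [-15.6,-22.8,-10] .. [14,6.8,19.6]
B = cylinder(h=4.5, r=1.6) → bbox [-1.6,-1.6,0] .. [1.6,1.6,4.5]
lo = A.lo+B.lo = [-15.6-1.6, -22.8-1.6, -10+0] = [-17.200,-24.400,-10.000]
hi = A.hi+B.hi = [14+1.6, 6.8+1.6, 19.6+4.5] = [15.600,8.400,24.100]
diag = √(32.8²+32.8²+34.1²) = √3314.49 = 57.572


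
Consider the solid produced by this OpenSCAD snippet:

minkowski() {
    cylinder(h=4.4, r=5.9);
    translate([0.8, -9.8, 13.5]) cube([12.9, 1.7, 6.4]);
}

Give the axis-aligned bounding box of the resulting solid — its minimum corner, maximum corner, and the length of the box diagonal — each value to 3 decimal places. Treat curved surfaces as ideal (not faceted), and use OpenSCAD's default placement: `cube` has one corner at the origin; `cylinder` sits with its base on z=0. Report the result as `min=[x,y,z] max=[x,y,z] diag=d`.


min=[-5.100,-15.700,13.500] max=[19.600,-2.200,24.300] diag=30.149

A = translate([0.8, -9.8, 13.5]) cube([12.9, 1.7, 6.4]) → bbox [0.8,-9.8,13.5] .. [13.7,-8.1,19.9]
B = cylinder(h=4.4, r=5.9) → bbox [-5.9,-5.9,0] .. [5.9,5.9,4.4]
lo = A.lo+B.lo = [0.8-5.9, -9.8-5.9, 13.5+0] = [-5.100,-15.700,13.500]
hi = A.hi+B.hi = [13.7+5.9, -8.1+5.9, 19.9+4.4] = [19.600,-2.200,24.300]
diag = √(24.7²+13.5²+10.8²) = √908.98 = 30.149


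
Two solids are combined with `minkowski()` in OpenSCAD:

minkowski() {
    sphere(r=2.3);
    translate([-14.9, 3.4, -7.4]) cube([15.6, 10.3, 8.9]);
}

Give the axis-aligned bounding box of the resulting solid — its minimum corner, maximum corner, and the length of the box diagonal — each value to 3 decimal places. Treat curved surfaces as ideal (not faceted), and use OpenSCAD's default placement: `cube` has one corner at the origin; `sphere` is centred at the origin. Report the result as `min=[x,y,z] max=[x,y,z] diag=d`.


A = translate([-14.9, 3.4, -7.4]) cube([15.6, 10.3, 8.9]) → bbox [-14.9,3.4,-7.4] .. [0.7,13.7,1.5]
B = sphere(r=2.3) → bbox [-2.3,-2.3,-2.3] .. [2.3,2.3,2.3]
lo = A.lo+B.lo = [-14.9-2.3, 3.4-2.3, -7.4-2.3] = [-17.200,1.100,-9.700]
hi = A.hi+B.hi = [0.7+2.3, 13.7+2.3, 1.5+2.3] = [3.000,16.000,3.800]
diag = √(20.2²+14.9²+13.5²) = √812.3 = 28.501

min=[-17.200,1.100,-9.700] max=[3.000,16.000,3.800] diag=28.501


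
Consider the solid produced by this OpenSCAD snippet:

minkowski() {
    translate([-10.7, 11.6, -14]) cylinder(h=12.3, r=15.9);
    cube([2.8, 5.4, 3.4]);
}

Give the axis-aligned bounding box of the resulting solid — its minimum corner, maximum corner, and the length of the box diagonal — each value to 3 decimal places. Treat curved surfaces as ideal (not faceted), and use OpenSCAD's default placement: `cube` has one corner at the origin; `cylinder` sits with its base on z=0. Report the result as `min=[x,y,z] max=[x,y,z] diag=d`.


A = translate([-10.7, 11.6, -14]) cylinder(h=12.3, r=15.9) → bbox [-26.6,-4.3,-14] .. [5.2,27.5,-1.7]
B = cube([2.8, 5.4, 3.4]) → bbox [0,0,0] .. [2.8,5.4,3.4]
lo = A.lo+B.lo = [-26.6+0, -4.3+0, -14+0] = [-26.600,-4.300,-14.000]
hi = A.hi+B.hi = [5.2+2.8, 27.5+5.4, -1.7+3.4] = [8.000,32.900,1.700]
diag = √(34.6²+37.2²+15.7²) = √2827.49 = 53.174

min=[-26.600,-4.300,-14.000] max=[8.000,32.900,1.700] diag=53.174


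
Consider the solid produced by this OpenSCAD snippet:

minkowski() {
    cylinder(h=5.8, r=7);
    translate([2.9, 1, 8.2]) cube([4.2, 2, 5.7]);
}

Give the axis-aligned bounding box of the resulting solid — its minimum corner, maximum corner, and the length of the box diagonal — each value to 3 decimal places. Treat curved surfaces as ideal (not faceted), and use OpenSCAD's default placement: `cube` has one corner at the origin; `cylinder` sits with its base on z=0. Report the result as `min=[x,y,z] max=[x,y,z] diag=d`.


min=[-4.100,-6.000,8.200] max=[14.100,10.000,19.700] diag=26.823

A = translate([2.9, 1, 8.2]) cube([4.2, 2, 5.7]) → bbox [2.9,1,8.2] .. [7.1,3,13.9]
B = cylinder(h=5.8, r=7) → bbox [-7,-7,0] .. [7,7,5.8]
lo = A.lo+B.lo = [2.9-7, 1-7, 8.2+0] = [-4.100,-6.000,8.200]
hi = A.hi+B.hi = [7.1+7, 3+7, 13.9+5.8] = [14.100,10.000,19.700]
diag = √(18.2²+16²+11.5²) = √719.49 = 26.823


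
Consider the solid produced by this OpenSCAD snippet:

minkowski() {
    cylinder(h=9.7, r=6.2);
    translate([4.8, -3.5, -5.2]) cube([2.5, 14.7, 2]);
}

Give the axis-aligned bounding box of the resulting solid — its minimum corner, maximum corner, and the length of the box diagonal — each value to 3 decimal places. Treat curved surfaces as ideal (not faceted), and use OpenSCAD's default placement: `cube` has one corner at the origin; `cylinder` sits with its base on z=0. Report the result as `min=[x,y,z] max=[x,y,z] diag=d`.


min=[-1.400,-9.700,-5.200] max=[13.500,17.400,6.500] diag=33.065

A = translate([4.8, -3.5, -5.2]) cube([2.5, 14.7, 2]) → bbox [4.8,-3.5,-5.2] .. [7.3,11.2,-3.2]
B = cylinder(h=9.7, r=6.2) → bbox [-6.2,-6.2,0] .. [6.2,6.2,9.7]
lo = A.lo+B.lo = [4.8-6.2, -3.5-6.2, -5.2+0] = [-1.400,-9.700,-5.200]
hi = A.hi+B.hi = [7.3+6.2, 11.2+6.2, -3.2+9.7] = [13.500,17.400,6.500]
diag = √(14.9²+27.1²+11.7²) = √1093.31 = 33.065


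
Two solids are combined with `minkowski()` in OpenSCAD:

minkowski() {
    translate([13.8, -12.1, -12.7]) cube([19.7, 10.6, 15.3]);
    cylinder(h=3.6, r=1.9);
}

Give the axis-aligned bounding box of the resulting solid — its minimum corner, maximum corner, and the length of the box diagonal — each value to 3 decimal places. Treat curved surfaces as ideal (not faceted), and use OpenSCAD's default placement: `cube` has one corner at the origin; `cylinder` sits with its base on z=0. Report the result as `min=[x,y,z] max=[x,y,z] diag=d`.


min=[11.900,-14.000,-12.700] max=[35.400,0.400,6.200] diag=33.419

A = translate([13.8, -12.1, -12.7]) cube([19.7, 10.6, 15.3]) → bbox [13.8,-12.1,-12.7] .. [33.5,-1.5,2.6]
B = cylinder(h=3.6, r=1.9) → bbox [-1.9,-1.9,0] .. [1.9,1.9,3.6]
lo = A.lo+B.lo = [13.8-1.9, -12.1-1.9, -12.7+0] = [11.900,-14.000,-12.700]
hi = A.hi+B.hi = [33.5+1.9, -1.5+1.9, 2.6+3.6] = [35.400,0.400,6.200]
diag = √(23.5²+14.4²+18.9²) = √1116.82 = 33.419


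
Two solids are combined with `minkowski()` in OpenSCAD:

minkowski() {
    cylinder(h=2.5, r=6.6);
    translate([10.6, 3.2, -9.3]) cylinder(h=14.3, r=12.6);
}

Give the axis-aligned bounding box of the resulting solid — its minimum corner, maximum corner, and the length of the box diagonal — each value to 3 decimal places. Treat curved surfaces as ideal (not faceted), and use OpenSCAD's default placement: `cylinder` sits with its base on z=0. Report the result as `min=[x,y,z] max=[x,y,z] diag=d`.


A = translate([10.6, 3.2, -9.3]) cylinder(h=14.3, r=12.6) → bbox [-2,-9.4,-9.3] .. [23.2,15.8,5]
B = cylinder(h=2.5, r=6.6) → bbox [-6.6,-6.6,0] .. [6.6,6.6,2.5]
lo = A.lo+B.lo = [-2-6.6, -9.4-6.6, -9.3+0] = [-8.600,-16.000,-9.300]
hi = A.hi+B.hi = [23.2+6.6, 15.8+6.6, 5+2.5] = [29.800,22.400,7.500]
diag = √(38.4²+38.4²+16.8²) = √3231.36 = 56.845

min=[-8.600,-16.000,-9.300] max=[29.800,22.400,7.500] diag=56.845


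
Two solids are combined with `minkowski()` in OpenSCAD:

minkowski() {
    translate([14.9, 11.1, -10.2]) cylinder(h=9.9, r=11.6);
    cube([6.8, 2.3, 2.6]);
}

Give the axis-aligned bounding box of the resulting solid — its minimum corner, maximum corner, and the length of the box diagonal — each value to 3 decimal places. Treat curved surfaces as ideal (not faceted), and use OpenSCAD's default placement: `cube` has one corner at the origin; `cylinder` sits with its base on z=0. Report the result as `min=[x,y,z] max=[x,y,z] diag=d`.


min=[3.300,-0.500,-10.200] max=[33.300,25.000,2.300] diag=41.310

A = translate([14.9, 11.1, -10.2]) cylinder(h=9.9, r=11.6) → bbox [3.3,-0.5,-10.2] .. [26.5,22.7,-0.3]
B = cube([6.8, 2.3, 2.6]) → bbox [0,0,0] .. [6.8,2.3,2.6]
lo = A.lo+B.lo = [3.3+0, -0.5+0, -10.2+0] = [3.300,-0.500,-10.200]
hi = A.hi+B.hi = [26.5+6.8, 22.7+2.3, -0.3+2.6] = [33.300,25.000,2.300]
diag = √(30²+25.5²+12.5²) = √1706.5 = 41.310


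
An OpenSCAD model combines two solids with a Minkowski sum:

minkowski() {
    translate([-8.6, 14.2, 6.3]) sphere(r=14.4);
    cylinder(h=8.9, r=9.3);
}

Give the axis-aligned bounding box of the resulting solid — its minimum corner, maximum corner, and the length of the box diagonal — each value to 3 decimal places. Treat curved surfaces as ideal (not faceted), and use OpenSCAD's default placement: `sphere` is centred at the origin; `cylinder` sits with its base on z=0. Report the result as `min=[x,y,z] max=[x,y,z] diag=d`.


min=[-32.300,-9.500,-8.100] max=[15.100,37.900,29.600] diag=76.908

A = translate([-8.6, 14.2, 6.3]) sphere(r=14.4) → bbox [-23,-0.2,-8.1] .. [5.8,28.6,20.7]
B = cylinder(h=8.9, r=9.3) → bbox [-9.3,-9.3,0] .. [9.3,9.3,8.9]
lo = A.lo+B.lo = [-23-9.3, -0.2-9.3, -8.1+0] = [-32.300,-9.500,-8.100]
hi = A.hi+B.hi = [5.8+9.3, 28.6+9.3, 20.7+8.9] = [15.100,37.900,29.600]
diag = √(47.4²+47.4²+37.7²) = √5914.81 = 76.908


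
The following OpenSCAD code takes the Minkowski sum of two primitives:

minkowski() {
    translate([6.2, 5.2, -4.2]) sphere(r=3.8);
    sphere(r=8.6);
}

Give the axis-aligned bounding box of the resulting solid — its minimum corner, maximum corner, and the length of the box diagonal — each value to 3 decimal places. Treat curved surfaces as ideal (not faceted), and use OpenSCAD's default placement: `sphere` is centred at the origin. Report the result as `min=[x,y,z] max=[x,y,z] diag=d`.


A = translate([6.2, 5.2, -4.2]) sphere(r=3.8) → bbox [2.4,1.4,-8] .. [10,9,-0.4]
B = sphere(r=8.6) → bbox [-8.6,-8.6,-8.6] .. [8.6,8.6,8.6]
lo = A.lo+B.lo = [2.4-8.6, 1.4-8.6, -8-8.6] = [-6.200,-7.200,-16.600]
hi = A.hi+B.hi = [10+8.6, 9+8.6, -0.4+8.6] = [18.600,17.600,8.200]
diag = √(24.8²+24.8²+24.8²) = √1845.12 = 42.955

min=[-6.200,-7.200,-16.600] max=[18.600,17.600,8.200] diag=42.955


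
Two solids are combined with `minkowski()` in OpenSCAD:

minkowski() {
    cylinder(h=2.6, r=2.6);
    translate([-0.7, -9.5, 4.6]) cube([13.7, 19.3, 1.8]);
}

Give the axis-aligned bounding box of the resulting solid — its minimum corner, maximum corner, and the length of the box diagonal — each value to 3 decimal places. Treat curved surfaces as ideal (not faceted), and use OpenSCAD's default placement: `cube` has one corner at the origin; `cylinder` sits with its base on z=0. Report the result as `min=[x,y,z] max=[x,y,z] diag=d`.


min=[-3.300,-12.100,4.600] max=[15.600,12.400,9.000] diag=31.254

A = translate([-0.7, -9.5, 4.6]) cube([13.7, 19.3, 1.8]) → bbox [-0.7,-9.5,4.6] .. [13,9.8,6.4]
B = cylinder(h=2.6, r=2.6) → bbox [-2.6,-2.6,0] .. [2.6,2.6,2.6]
lo = A.lo+B.lo = [-0.7-2.6, -9.5-2.6, 4.6+0] = [-3.300,-12.100,4.600]
hi = A.hi+B.hi = [13+2.6, 9.8+2.6, 6.4+2.6] = [15.600,12.400,9.000]
diag = √(18.9²+24.5²+4.4²) = √976.82 = 31.254


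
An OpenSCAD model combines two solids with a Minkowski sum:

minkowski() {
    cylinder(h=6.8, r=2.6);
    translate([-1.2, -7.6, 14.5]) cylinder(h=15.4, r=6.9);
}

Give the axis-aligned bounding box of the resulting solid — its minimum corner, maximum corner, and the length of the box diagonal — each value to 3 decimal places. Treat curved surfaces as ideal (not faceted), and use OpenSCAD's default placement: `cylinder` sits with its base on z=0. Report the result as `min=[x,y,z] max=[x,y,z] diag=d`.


min=[-10.700,-17.100,14.500] max=[8.300,1.900,36.700] diag=34.855

A = translate([-1.2, -7.6, 14.5]) cylinder(h=15.4, r=6.9) → bbox [-8.1,-14.5,14.5] .. [5.7,-0.7,29.9]
B = cylinder(h=6.8, r=2.6) → bbox [-2.6,-2.6,0] .. [2.6,2.6,6.8]
lo = A.lo+B.lo = [-8.1-2.6, -14.5-2.6, 14.5+0] = [-10.700,-17.100,14.500]
hi = A.hi+B.hi = [5.7+2.6, -0.7+2.6, 29.9+6.8] = [8.300,1.900,36.700]
diag = √(19²+19²+22.2²) = √1214.84 = 34.855


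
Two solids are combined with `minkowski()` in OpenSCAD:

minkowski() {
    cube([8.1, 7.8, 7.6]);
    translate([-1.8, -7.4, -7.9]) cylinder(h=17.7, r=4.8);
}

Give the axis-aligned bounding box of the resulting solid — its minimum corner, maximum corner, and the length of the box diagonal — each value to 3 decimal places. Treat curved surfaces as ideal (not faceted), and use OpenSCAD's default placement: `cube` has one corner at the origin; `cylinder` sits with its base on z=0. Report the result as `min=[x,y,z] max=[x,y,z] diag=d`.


A = translate([-1.8, -7.4, -7.9]) cylinder(h=17.7, r=4.8) → bbox [-6.6,-12.2,-7.9] .. [3,-2.6,9.8]
B = cube([8.1, 7.8, 7.6]) → bbox [0,0,0] .. [8.1,7.8,7.6]
lo = A.lo+B.lo = [-6.6+0, -12.2+0, -7.9+0] = [-6.600,-12.200,-7.900]
hi = A.hi+B.hi = [3+8.1, -2.6+7.8, 9.8+7.6] = [11.100,5.200,17.400]
diag = √(17.7²+17.4²+25.3²) = √1256.14 = 35.442

min=[-6.600,-12.200,-7.900] max=[11.100,5.200,17.400] diag=35.442


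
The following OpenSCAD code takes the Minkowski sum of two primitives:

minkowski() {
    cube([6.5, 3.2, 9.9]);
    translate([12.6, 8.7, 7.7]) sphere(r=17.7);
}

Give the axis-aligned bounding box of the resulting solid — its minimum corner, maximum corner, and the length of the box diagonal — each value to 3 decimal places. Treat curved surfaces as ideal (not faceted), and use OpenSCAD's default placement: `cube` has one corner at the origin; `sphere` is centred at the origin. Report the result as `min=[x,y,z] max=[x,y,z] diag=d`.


min=[-5.100,-9.000,-10.000] max=[36.800,29.600,35.300] diag=72.785

A = translate([12.6, 8.7, 7.7]) sphere(r=17.7) → bbox [-5.1,-9,-10] .. [30.3,26.4,25.4]
B = cube([6.5, 3.2, 9.9]) → bbox [0,0,0] .. [6.5,3.2,9.9]
lo = A.lo+B.lo = [-5.1+0, -9+0, -10+0] = [-5.100,-9.000,-10.000]
hi = A.hi+B.hi = [30.3+6.5, 26.4+3.2, 25.4+9.9] = [36.800,29.600,35.300]
diag = √(41.9²+38.6²+45.3²) = √5297.66 = 72.785


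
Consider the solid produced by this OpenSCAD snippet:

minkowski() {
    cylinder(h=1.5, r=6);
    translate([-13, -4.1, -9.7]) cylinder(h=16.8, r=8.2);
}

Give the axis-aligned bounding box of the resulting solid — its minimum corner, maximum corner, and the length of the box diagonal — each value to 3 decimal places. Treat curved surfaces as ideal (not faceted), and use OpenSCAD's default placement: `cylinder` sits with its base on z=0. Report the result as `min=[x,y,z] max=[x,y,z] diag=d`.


min=[-27.200,-18.300,-9.700] max=[1.200,10.100,8.600] diag=44.136

A = translate([-13, -4.1, -9.7]) cylinder(h=16.8, r=8.2) → bbox [-21.2,-12.3,-9.7] .. [-4.8,4.1,7.1]
B = cylinder(h=1.5, r=6) → bbox [-6,-6,0] .. [6,6,1.5]
lo = A.lo+B.lo = [-21.2-6, -12.3-6, -9.7+0] = [-27.200,-18.300,-9.700]
hi = A.hi+B.hi = [-4.8+6, 4.1+6, 7.1+1.5] = [1.200,10.100,8.600]
diag = √(28.4²+28.4²+18.3²) = √1948.01 = 44.136


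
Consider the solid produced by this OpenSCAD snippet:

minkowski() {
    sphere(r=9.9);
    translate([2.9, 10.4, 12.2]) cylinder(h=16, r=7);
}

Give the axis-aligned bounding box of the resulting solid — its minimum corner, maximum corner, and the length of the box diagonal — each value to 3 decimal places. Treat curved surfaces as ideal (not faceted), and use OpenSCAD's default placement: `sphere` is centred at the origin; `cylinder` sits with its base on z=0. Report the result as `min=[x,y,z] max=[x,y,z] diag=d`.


min=[-14.000,-6.500,2.300] max=[19.800,27.300,38.100] diag=59.720

A = translate([2.9, 10.4, 12.2]) cylinder(h=16, r=7) → bbox [-4.1,3.4,12.2] .. [9.9,17.4,28.2]
B = sphere(r=9.9) → bbox [-9.9,-9.9,-9.9] .. [9.9,9.9,9.9]
lo = A.lo+B.lo = [-4.1-9.9, 3.4-9.9, 12.2-9.9] = [-14.000,-6.500,2.300]
hi = A.hi+B.hi = [9.9+9.9, 17.4+9.9, 28.2+9.9] = [19.800,27.300,38.100]
diag = √(33.8²+33.8²+35.8²) = √3566.52 = 59.720
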